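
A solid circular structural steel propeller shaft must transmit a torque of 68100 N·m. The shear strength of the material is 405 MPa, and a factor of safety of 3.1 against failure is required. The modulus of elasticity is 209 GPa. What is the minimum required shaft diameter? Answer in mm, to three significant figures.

Allowable shear stress τ_allow = 405/3.1 = 130.6 MPa.
For a solid shaft τ = 16T/(πd³), so d³ = 16T/(π τ_allow) = 16×6.8100×10^7/(π×130.6) = 2.655×10^6 mm³.
d = (2.655×10^6)^(1/3) = 138.5 mm.

d = 138 mm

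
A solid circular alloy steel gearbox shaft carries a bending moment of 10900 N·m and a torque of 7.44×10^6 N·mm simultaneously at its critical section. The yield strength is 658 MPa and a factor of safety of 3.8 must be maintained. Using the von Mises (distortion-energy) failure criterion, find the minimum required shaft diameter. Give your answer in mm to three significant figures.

σ_allow = σ_y/n = 658/3.8 = 173.2 MPa.
For a solid shaft σ_b = 32M/(πd³) and τ = 16T/(πd³), so the von Mises stress is σ' = (16/πd³)·√(4M²+3T²).
√(4M²+3T²) = √(4×(1.090×10^7)² + 3×(7.440×10^6)²) = 2.532×10^7 N·mm.
d³ = 16×2.532×10^7/(π×173.2) = 744800 mm³.
d = 90.65 mm.

d = 90.6 mm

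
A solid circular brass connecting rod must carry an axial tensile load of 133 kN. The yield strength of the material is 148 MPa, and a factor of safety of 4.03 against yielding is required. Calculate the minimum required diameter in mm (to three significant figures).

Allowable stress σ_allow = 148/4.03 = 36.72 MPa.
Required area A = F/σ_allow = 133000/36.72 = 3622 mm².
A = πd²/4 → d = √(4A/π) = 67.91 mm.

d = 67.9 mm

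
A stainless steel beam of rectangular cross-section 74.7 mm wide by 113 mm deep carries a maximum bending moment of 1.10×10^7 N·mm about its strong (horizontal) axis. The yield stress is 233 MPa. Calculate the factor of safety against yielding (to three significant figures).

n = 3.37

Section modulus S = bh²/6 = 74.7×113²/6 = 159000 mm³.
σ = M/S = 1.1000×10^7/159000 = 69.19 MPa.
n = 233/69.19 = 3.367.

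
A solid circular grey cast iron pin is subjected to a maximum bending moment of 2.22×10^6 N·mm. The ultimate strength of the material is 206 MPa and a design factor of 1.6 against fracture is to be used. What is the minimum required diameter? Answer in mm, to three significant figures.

σ_allow = 206/1.6 = 128.8 MPa.
For a solid circular section σ = 32M/(πd³), so d³ = 32M/(π σ_allow) = 32×2220000/(π×128.8) = 175600 mm³.
d = 56.00 mm.

d = 56.0 mm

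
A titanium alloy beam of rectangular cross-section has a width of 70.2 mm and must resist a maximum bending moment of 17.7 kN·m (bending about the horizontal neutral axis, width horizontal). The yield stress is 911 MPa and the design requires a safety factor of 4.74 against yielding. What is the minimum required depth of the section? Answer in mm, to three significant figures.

h = 88.7 mm

σ_allow = 911/4.74 = 192.2 MPa.
For a rectangular section σ = 6M/(bh²), so h² = 6M/(b σ_allow) = 6×1.7700×10^7/(70.2×192.2) = 7871 mm².
h = 88.72 mm.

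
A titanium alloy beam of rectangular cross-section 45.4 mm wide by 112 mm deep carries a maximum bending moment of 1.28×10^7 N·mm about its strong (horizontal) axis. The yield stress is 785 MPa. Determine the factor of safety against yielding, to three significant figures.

n = 5.82

Section modulus S = bh²/6 = 45.4×112²/6 = 94920 mm³.
σ = M/S = 1.2800×10^7/94920 = 134.9 MPa.
n = 785/134.9 = 5.821.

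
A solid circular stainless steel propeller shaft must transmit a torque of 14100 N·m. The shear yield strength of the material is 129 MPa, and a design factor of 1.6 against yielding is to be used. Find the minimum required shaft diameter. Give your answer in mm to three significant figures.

d = 96.2 mm

Allowable shear stress τ_allow = 129/1.6 = 80.62 MPa.
For a solid shaft τ = 16T/(πd³), so d³ = 16T/(π τ_allow) = 16×1.4100×10^7/(π×80.62) = 890700 mm³.
d = (890700)^(1/3) = 96.21 mm.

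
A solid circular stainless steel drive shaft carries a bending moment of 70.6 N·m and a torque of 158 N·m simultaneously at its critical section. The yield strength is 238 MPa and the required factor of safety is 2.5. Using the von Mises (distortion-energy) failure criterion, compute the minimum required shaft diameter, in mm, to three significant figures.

σ_allow = σ_y/n = 238/2.5 = 95.20 MPa.
For a solid shaft σ_b = 32M/(πd³) and τ = 16T/(πd³), so the von Mises stress is σ' = (16/πd³)·√(4M²+3T²).
√(4M²+3T²) = √(4×(70600)² + 3×(158000)²) = 307900 N·mm.
d³ = 16×307900/(π×95.20) = 16470 mm³.
d = 25.44 mm.

d = 25.4 mm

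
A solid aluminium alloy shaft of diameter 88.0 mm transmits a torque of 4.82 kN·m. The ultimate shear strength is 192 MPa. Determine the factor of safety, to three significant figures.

τ = 16T/(πd³) = 16×4820000/(π×88.0³) = 36.02 MPa.
n = τ_limit/τ = 192/36.02 = 5.330.

n = 5.33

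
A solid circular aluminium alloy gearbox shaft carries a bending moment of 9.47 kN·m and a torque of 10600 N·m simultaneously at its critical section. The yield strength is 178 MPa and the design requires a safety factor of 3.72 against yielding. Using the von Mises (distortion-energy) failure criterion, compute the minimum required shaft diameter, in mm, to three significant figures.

d = 141 mm

σ_allow = σ_y/n = 178/3.72 = 47.85 MPa.
For a solid shaft σ_b = 32M/(πd³) and τ = 16T/(πd³), so the von Mises stress is σ' = (16/πd³)·√(4M²+3T²).
√(4M²+3T²) = √(4×(9.470×10^6)² + 3×(1.060×10^7)²) = 2.638×10^7 N·mm.
d³ = 16×2.638×10^7/(π×47.85) = 2.808×10^6 mm³.
d = 141.1 mm.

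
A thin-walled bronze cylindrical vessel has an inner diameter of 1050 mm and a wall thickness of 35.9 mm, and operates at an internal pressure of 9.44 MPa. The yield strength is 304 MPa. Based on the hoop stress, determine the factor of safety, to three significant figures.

σ_h = pD/(2t) = 9.44×1050/(2×35.9) = 138.1 MPa.
n = 304/138.1 = 2.202.

n = 2.20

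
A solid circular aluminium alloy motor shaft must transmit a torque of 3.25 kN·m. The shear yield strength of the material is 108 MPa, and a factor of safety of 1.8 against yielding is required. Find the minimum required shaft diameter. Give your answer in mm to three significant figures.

d = 65.1 mm

Allowable shear stress τ_allow = 108/1.8 = 60.00 MPa.
For a solid shaft τ = 16T/(πd³), so d³ = 16T/(π τ_allow) = 16×3250000/(π×60.00) = 275900 mm³.
d = (275900)^(1/3) = 65.10 mm.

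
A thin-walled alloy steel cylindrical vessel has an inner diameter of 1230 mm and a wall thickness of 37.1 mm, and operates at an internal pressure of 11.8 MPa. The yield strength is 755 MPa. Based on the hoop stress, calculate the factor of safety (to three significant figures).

σ_h = pD/(2t) = 11.8×1230/(2×37.1) = 195.6 MPa.
n = 755/195.6 = 3.860.

n = 3.86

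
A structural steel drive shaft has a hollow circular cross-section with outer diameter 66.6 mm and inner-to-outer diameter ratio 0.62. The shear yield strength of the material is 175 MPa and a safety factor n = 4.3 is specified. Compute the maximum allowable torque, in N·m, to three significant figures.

T_allow = 2010 N·m

τ_allow = 175/4.3 = 40.70 MPa.
For a hollow shaft T_allow = τ_allow·πd_o³(1−k⁴)/16 with 1−k⁴ = 0.8522, so πd_o³(1−k⁴)/16 = 49430 mm³.
T_allow = 40.70×49430 = 2.012×10^6 N·mm = 2012 N·m.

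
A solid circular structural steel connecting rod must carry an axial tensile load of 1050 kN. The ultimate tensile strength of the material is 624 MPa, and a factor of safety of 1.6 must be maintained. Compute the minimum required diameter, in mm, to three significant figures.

d = 58.5 mm

Allowable stress σ_allow = 624/1.6 = 390.0 MPa.
Required area A = F/σ_allow = 1050000/390.0 = 2692 mm².
A = πd²/4 → d = √(4A/π) = 58.55 mm.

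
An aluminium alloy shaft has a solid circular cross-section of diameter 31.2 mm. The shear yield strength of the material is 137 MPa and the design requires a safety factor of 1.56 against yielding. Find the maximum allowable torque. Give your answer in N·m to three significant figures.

τ_allow = 137/1.56 = 87.82 MPa.
For a solid shaft T_allow = τ_allow·πd³/16; πd³/16 = π×31.2³/16 = 5963 mm³.
T_allow = 87.82×5963 = 523700 N·mm = 523.7 N·m.

T_allow = 524 N·m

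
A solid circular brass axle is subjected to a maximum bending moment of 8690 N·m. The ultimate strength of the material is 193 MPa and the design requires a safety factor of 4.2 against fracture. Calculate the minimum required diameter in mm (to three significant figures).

σ_allow = 193/4.2 = 45.95 MPa.
For a solid circular section σ = 32M/(πd³), so d³ = 32M/(π σ_allow) = 32×8690000/(π×45.95) = 1.926×10^6 mm³.
d = 124.4 mm.

d = 124 mm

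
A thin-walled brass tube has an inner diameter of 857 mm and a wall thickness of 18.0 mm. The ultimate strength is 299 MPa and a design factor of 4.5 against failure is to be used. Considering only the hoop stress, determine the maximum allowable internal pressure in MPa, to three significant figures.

σ_allow = 299/4.5 = 66.44 MPa.
σ_h = pD/(2t) → p_allow = 2σ_allow t/D = 2×66.44×18.0/857 = 2.791 MPa.

p_allow = 2.79 MPa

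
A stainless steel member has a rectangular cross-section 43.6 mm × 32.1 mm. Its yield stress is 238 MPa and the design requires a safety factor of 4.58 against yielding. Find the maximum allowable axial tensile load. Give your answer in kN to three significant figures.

σ_allow = 238/4.58 = 51.97 MPa.
A = 43.6×32.1 = 1400 mm².
F_allow = σ_allow × A = 51.97×1400 = 72730 N.

F_allow = 72.7 kN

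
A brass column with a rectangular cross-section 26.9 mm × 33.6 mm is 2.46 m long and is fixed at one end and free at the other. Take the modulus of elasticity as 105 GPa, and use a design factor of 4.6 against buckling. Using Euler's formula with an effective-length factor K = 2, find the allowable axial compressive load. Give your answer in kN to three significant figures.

Buckling occurs about the weak axis: I_min = h·b³/12 = 33.6×26.9³/12 = 54500 mm⁴ (b = 26.9 mm is the smaller dimension).
Effective length L_e = KL = 2×2.46 m = 4920 mm.
Euler critical load P_cr = π²EI/L_e² = π²×105000×54500/4920² = 2333 N.
P_allow = P_cr/n = 2333/4.6 = 507.2 N.

P_allow = 0.507 kN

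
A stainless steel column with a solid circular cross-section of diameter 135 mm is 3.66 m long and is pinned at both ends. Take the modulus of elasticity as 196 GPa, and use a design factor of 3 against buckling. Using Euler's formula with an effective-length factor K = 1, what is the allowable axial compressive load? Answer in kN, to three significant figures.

I = πd⁴/64 = π×135⁴/64 = 1.630×10^7 mm⁴.
Effective length L_e = KL = 1×3.66 m = 3660 mm.
Euler critical load P_cr = π²EI/L_e² = π²×196000×1.630×10^7/3660² = 2.354×10^6 N.
P_allow = P_cr/n = 2.354×10^6/3 = 784800 N.

P_allow = 785 kN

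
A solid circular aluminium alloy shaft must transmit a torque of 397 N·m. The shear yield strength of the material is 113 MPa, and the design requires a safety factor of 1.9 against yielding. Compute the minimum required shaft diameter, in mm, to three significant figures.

d = 32.4 mm

Allowable shear stress τ_allow = 113/1.9 = 59.47 MPa.
For a solid shaft τ = 16T/(πd³), so d³ = 16T/(π τ_allow) = 16×397000/(π×59.47) = 34000 mm³.
d = (34000)^(1/3) = 32.40 mm.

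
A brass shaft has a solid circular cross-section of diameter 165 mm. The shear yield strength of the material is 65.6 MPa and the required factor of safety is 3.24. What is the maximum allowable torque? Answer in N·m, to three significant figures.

T_allow = 17900 N·m

τ_allow = 65.6/3.24 = 20.25 MPa.
For a solid shaft T_allow = τ_allow·πd³/16; πd³/16 = π×165³/16 = 882000 mm³.
T_allow = 20.25×882000 = 1.786×10^7 N·mm = 17860 N·m.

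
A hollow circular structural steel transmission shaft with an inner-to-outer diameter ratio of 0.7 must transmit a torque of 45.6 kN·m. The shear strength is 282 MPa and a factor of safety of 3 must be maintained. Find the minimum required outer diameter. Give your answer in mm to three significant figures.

τ_allow = 282/3 = 94.00 MPa.
For a hollow shaft τ = 16T/[πd_o³(1−k⁴)] with k = 0.7, so 1−k⁴ = 0.7599.
d_o³ = 16T/[π τ_allow (1−k⁴)] = 16×4.5600×10^7/(π×94.00×0.7599) = 3.251×10^6 mm³.
d_o = 148.1 mm.

d_o = 148 mm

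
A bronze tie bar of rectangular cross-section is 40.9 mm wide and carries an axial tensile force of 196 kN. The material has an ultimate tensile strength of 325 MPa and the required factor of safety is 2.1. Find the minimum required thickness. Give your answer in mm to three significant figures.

t = 31.0 mm

σ_allow = 325/2.1 = 154.8 MPa.
Required area A = F/σ_allow = 196000/154.8 = 1266 mm².
t = A/w = 1266/40.9 = 30.96 mm.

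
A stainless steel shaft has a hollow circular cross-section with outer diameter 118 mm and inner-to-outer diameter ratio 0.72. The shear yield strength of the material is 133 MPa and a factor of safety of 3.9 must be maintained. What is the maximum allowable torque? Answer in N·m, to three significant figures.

T_allow = 8050 N·m

τ_allow = 133/3.9 = 34.10 MPa.
For a hollow shaft T_allow = τ_allow·πd_o³(1−k⁴)/16 with 1−k⁴ = 0.7313, so πd_o³(1−k⁴)/16 = 235900 mm³.
T_allow = 34.10×235900 = 8.045×10^6 N·mm = 8045 N·m.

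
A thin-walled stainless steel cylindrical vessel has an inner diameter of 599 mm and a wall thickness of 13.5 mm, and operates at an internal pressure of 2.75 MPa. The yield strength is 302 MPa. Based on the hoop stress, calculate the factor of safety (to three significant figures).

n = 4.95

σ_h = pD/(2t) = 2.75×599/(2×13.5) = 61.01 MPa.
n = 302/61.01 = 4.950.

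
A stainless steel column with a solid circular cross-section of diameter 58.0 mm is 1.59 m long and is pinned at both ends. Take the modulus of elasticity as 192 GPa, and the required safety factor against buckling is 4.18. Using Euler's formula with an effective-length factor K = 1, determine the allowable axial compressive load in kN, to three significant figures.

P_allow = 99.6 kN

I = πd⁴/64 = π×58.0⁴/64 = 555500 mm⁴.
Effective length L_e = KL = 1×1.59 m = 1590 mm.
Euler critical load P_cr = π²EI/L_e² = π²×192000×555500/1590² = 416400 N.
P_allow = P_cr/n = 416400/4.18 = 99610 N.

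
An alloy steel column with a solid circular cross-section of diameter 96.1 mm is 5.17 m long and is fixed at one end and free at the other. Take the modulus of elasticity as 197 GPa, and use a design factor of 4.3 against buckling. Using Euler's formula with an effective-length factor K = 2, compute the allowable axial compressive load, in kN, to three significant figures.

P_allow = 17.7 kN

I = πd⁴/64 = π×96.1⁴/64 = 4.187×10^6 mm⁴.
Effective length L_e = KL = 2×5.17 m = 10340 mm.
Euler critical load P_cr = π²EI/L_e² = π²×197000×4.187×10^6/10340² = 76140 N.
P_allow = P_cr/n = 76140/4.3 = 17710 N.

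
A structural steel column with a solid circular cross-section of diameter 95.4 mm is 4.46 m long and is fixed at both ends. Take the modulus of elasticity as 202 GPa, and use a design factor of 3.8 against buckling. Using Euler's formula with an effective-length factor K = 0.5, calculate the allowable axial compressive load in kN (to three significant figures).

P_allow = 429 kN

I = πd⁴/64 = π×95.4⁴/64 = 4.066×10^6 mm⁴.
Effective length L_e = KL = 0.5×4.46 m = 2230 mm.
Euler critical load P_cr = π²EI/L_e² = π²×202000×4.066×10^6/2230² = 1.630×10^6 N.
P_allow = P_cr/n = 1.630×10^6/3.8 = 429000 N.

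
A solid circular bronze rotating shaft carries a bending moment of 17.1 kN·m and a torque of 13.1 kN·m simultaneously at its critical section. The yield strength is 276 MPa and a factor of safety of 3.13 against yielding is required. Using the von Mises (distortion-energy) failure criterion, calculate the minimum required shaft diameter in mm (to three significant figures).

σ_allow = σ_y/n = 276/3.13 = 88.18 MPa.
For a solid shaft σ_b = 32M/(πd³) and τ = 16T/(πd³), so the von Mises stress is σ' = (16/πd³)·√(4M²+3T²).
√(4M²+3T²) = √(4×(1.710×10^7)² + 3×(1.310×10^7)²) = 4.104×10^7 N·mm.
d³ = 16×4.104×10^7/(π×88.18) = 2.370×10^6 mm³.
d = 133.3 mm.

d = 133 mm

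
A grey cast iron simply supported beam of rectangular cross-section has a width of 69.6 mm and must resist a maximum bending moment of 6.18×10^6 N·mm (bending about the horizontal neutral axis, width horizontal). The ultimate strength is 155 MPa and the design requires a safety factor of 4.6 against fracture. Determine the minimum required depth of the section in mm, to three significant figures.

σ_allow = 155/4.6 = 33.70 MPa.
For a rectangular section σ = 6M/(bh²), so h² = 6M/(b σ_allow) = 6×6180000/(69.6×33.70) = 15810 mm².
h = 125.7 mm.

h = 126 mm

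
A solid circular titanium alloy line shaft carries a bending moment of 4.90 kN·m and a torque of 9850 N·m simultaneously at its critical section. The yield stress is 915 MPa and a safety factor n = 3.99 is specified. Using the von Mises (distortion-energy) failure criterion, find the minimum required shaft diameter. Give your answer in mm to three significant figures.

σ_allow = σ_y/n = 915/3.99 = 229.3 MPa.
For a solid shaft σ_b = 32M/(πd³) and τ = 16T/(πd³), so the von Mises stress is σ' = (16/πd³)·√(4M²+3T²).
√(4M²+3T²) = √(4×(4.900×10^6)² + 3×(9.850×10^6)²) = 1.968×10^7 N·mm.
d³ = 16×1.968×10^7/(π×229.3) = 437000 mm³.
d = 75.88 mm.

d = 75.9 mm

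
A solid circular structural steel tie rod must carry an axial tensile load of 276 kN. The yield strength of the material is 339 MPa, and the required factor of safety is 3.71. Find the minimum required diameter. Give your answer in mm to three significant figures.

Allowable stress σ_allow = 339/3.71 = 91.37 MPa.
Required area A = F/σ_allow = 276000/91.37 = 3021 mm².
A = πd²/4 → d = √(4A/π) = 62.01 mm.

d = 62.0 mm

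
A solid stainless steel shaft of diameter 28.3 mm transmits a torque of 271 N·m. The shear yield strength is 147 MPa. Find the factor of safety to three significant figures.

τ = 16T/(πd³) = 16×271000/(π×28.3³) = 60.89 MPa.
n = τ_limit/τ = 147/60.89 = 2.414.

n = 2.41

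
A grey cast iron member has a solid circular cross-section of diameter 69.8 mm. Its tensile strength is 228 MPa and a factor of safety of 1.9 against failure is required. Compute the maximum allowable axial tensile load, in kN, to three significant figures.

F_allow = 459 kN

σ_allow = 228/1.9 = 120.0 MPa.
A = πd²/4 = π×69.8²/4 = 3826 mm².
F_allow = σ_allow × A = 120.0×3826 = 459200 N.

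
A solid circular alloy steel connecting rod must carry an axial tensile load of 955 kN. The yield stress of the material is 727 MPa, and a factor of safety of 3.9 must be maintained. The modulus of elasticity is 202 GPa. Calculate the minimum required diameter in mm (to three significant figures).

Allowable stress σ_allow = 727/3.9 = 186.4 MPa.
Required area A = F/σ_allow = 955000/186.4 = 5123 mm².
A = πd²/4 → d = √(4A/π) = 80.76 mm.

d = 80.8 mm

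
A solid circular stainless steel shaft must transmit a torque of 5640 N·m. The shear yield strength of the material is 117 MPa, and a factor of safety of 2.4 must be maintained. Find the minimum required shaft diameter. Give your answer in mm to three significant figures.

d = 83.8 mm

Allowable shear stress τ_allow = 117/2.4 = 48.75 MPa.
For a solid shaft τ = 16T/(πd³), so d³ = 16T/(π τ_allow) = 16×5640000/(π×48.75) = 589200 mm³.
d = (589200)^(1/3) = 83.83 mm.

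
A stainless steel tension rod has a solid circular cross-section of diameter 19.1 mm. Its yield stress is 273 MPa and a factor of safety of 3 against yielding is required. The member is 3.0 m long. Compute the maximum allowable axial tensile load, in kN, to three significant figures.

F_allow = 26.1 kN

σ_allow = 273/3 = 91.00 MPa.
A = πd²/4 = π×19.1²/4 = 286.5 mm².
F_allow = σ_allow × A = 91.00×286.5 = 26070 N.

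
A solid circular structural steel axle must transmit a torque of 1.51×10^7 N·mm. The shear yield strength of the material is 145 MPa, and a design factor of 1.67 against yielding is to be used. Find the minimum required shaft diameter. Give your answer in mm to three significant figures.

d = 96.0 mm

Allowable shear stress τ_allow = 145/1.67 = 86.83 MPa.
For a solid shaft τ = 16T/(πd³), so d³ = 16T/(π τ_allow) = 16×1.5100×10^7/(π×86.83) = 885700 mm³.
d = (885700)^(1/3) = 96.04 mm.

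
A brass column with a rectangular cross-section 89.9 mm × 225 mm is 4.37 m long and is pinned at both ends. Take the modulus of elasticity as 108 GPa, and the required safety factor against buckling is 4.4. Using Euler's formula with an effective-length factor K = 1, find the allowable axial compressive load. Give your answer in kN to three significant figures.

Buckling occurs about the weak axis: I_min = h·b³/12 = 225×89.9³/12 = 1.362×10^7 mm⁴ (b = 89.9 mm is the smaller dimension).
Effective length L_e = KL = 1×4.37 m = 4370 mm.
Euler critical load P_cr = π²EI/L_e² = π²×108000×1.362×10^7/4370² = 760400 N.
P_allow = P_cr/n = 760400/4.4 = 172800 N.

P_allow = 173 kN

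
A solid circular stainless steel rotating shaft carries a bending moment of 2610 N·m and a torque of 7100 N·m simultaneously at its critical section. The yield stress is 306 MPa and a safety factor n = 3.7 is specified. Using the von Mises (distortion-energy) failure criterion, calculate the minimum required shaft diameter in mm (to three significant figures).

σ_allow = σ_y/n = 306/3.7 = 82.70 MPa.
For a solid shaft σ_b = 32M/(πd³) and τ = 16T/(πd³), so the von Mises stress is σ' = (16/πd³)·√(4M²+3T²).
√(4M²+3T²) = √(4×(2.610×10^6)² + 3×(7.100×10^6)²) = 1.336×10^7 N·mm.
d³ = 16×1.336×10^7/(π×82.70) = 822700 mm³.
d = 93.70 mm.

d = 93.7 mm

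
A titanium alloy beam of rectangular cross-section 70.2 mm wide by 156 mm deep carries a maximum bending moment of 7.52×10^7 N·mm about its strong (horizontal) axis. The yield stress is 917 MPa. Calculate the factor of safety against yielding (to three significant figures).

Section modulus S = bh²/6 = 70.2×156²/6 = 284700 mm³.
σ = M/S = 7.5200×10^7/284700 = 264.1 MPa.
n = 917/264.1 = 3.472.

n = 3.47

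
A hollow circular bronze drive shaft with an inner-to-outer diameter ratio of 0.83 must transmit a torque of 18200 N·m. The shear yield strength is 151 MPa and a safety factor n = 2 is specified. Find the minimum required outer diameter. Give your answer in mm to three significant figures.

d_o = 133 mm

τ_allow = 151/2 = 75.50 MPa.
For a hollow shaft τ = 16T/[πd_o³(1−k⁴)] with k = 0.83, so 1−k⁴ = 0.5254.
d_o³ = 16T/[π τ_allow (1−k⁴)] = 16×1.8200×10^7/(π×75.50×0.5254) = 2.337×10^6 mm³.
d_o = 132.7 mm.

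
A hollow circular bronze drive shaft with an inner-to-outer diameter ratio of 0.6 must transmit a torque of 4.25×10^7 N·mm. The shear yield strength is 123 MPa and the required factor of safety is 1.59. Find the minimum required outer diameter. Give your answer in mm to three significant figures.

d_o = 148 mm

τ_allow = 123/1.59 = 77.36 MPa.
For a hollow shaft τ = 16T/[πd_o³(1−k⁴)] with k = 0.6, so 1−k⁴ = 0.8704.
d_o³ = 16T/[π τ_allow (1−k⁴)] = 16×4.2500×10^7/(π×77.36×0.8704) = 3.215×10^6 mm³.
d_o = 147.6 mm.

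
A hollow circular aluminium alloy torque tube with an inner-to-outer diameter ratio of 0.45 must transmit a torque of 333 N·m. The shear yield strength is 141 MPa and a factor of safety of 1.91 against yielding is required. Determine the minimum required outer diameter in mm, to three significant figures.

d_o = 28.8 mm

τ_allow = 141/1.91 = 73.82 MPa.
For a hollow shaft τ = 16T/[πd_o³(1−k⁴)] with k = 0.45, so 1−k⁴ = 0.9590.
d_o³ = 16T/[π τ_allow (1−k⁴)] = 16×333000/(π×73.82×0.9590) = 23960 mm³.
d_o = 28.83 mm.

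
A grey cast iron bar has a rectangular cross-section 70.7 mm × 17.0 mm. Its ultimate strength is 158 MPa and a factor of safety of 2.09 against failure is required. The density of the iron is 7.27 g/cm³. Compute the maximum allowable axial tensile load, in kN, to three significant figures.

F_allow = 90.9 kN

σ_allow = 158/2.09 = 75.60 MPa.
A = 70.7×17.0 = 1202 mm².
F_allow = σ_allow × A = 75.60×1202 = 90860 N.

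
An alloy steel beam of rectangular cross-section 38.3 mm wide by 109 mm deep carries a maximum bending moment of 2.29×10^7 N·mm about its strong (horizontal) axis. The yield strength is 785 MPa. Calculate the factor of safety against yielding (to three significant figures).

n = 2.60

Section modulus S = bh²/6 = 38.3×109²/6 = 75840 mm³.
σ = M/S = 2.2900×10^7/75840 = 301.9 MPa.
n = 785/301.9 = 2.600.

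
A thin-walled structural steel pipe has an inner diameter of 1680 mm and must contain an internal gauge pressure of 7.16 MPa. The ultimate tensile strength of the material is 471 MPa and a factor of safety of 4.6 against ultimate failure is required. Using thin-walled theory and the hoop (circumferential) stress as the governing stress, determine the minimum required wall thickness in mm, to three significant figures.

t = 58.7 mm

σ_allow = 471/4.6 = 102.4 MPa.
Hoop stress σ_h = pD/(2t), so t = pD/(2σ_allow) = 7.16×1680/(2×102.4) = 58.74 mm.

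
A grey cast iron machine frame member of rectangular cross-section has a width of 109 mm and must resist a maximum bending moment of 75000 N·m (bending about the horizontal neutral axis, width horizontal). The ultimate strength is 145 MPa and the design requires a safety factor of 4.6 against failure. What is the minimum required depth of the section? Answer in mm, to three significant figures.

σ_allow = 145/4.6 = 31.52 MPa.
For a rectangular section σ = 6M/(bh²), so h² = 6M/(b σ_allow) = 6×7.5000×10^7/(109×31.52) = 131000 mm².
h = 361.9 mm.

h = 362 mm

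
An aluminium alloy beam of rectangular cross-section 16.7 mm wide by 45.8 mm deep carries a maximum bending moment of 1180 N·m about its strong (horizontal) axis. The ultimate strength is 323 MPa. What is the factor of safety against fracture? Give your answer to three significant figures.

Section modulus S = bh²/6 = 16.7×45.8²/6 = 5838 mm³.
σ = M/S = 1180000/5838 = 202.1 MPa.
n = 323/202.1 = 1.598.

n = 1.60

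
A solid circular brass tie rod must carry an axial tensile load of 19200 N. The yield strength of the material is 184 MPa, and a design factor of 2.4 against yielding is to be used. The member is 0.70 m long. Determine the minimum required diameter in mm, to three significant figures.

Allowable stress σ_allow = 184/2.4 = 76.67 MPa.
Required area A = F/σ_allow = 19200/76.67 = 250.4 mm².
A = πd²/4 → d = √(4A/π) = 17.86 mm.

d = 17.9 mm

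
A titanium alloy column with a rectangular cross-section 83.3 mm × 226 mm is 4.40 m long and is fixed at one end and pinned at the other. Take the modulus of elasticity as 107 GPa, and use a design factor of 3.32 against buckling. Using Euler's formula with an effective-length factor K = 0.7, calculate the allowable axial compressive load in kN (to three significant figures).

P_allow = 365 kN

Buckling occurs about the weak axis: I_min = h·b³/12 = 226×83.3³/12 = 1.089×10^7 mm⁴ (b = 83.3 mm is the smaller dimension).
Effective length L_e = KL = 0.7×4.40 m = 3080 mm.
Euler critical load P_cr = π²EI/L_e² = π²×107000×1.089×10^7/3080² = 1.212×10^6 N.
P_allow = P_cr/n = 1.212×10^6/3.32 = 365000 N.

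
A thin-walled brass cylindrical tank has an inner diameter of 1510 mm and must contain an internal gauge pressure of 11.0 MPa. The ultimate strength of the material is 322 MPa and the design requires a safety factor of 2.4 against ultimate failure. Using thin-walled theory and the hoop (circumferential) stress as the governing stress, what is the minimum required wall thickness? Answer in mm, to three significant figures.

σ_allow = 322/2.4 = 134.2 MPa.
Hoop stress σ_h = pD/(2t), so t = pD/(2σ_allow) = 11.0×1510/(2×134.2) = 61.90 mm.

t = 61.9 mm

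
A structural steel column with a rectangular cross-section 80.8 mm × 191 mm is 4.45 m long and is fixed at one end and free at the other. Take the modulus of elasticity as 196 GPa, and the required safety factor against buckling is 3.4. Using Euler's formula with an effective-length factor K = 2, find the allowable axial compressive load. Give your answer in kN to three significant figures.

Buckling occurs about the weak axis: I_min = h·b³/12 = 191×80.8³/12 = 8.396×10^6 mm⁴ (b = 80.8 mm is the smaller dimension).
Effective length L_e = KL = 2×4.45 m = 8900 mm.
Euler critical load P_cr = π²EI/L_e² = π²×196000×8.396×10^6/8900² = 205100 N.
P_allow = P_cr/n = 205100/3.4 = 60310 N.

P_allow = 60.3 kN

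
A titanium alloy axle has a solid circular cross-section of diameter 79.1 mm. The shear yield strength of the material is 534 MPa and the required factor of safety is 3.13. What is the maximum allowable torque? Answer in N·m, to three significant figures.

T_allow = 16600 N·m

τ_allow = 534/3.13 = 170.6 MPa.
For a solid shaft T_allow = τ_allow·πd³/16; πd³/16 = π×79.1³/16 = 97180 mm³.
T_allow = 170.6×97180 = 1.658×10^7 N·mm = 16580 N·m.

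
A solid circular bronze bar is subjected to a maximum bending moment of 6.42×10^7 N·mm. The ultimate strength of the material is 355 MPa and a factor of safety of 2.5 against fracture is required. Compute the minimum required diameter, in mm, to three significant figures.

σ_allow = 355/2.5 = 142.0 MPa.
For a solid circular section σ = 32M/(πd³), so d³ = 32M/(π σ_allow) = 32×6.4200×10^7/(π×142.0) = 4.605×10^6 mm³.
d = 166.4 mm.

d = 166 mm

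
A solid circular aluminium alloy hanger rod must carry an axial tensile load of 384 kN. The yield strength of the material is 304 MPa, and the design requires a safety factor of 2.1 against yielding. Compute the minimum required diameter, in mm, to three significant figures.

d = 58.1 mm

Allowable stress σ_allow = 304/2.1 = 144.8 MPa.
Required area A = F/σ_allow = 384000/144.8 = 2653 mm².
A = πd²/4 → d = √(4A/π) = 58.12 mm.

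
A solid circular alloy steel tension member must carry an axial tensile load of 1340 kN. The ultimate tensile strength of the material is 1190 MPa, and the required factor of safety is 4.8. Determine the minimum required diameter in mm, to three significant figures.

d = 83.0 mm

Allowable stress σ_allow = 1190/4.8 = 247.9 MPa.
Required area A = F/σ_allow = 1340000/247.9 = 5405 mm².
A = πd²/4 → d = √(4A/π) = 82.96 mm.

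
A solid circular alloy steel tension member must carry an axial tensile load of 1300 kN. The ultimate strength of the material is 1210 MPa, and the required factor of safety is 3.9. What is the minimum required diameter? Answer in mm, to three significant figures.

d = 73.0 mm

Allowable stress σ_allow = 1210/3.9 = 310.3 MPa.
Required area A = F/σ_allow = 1300000/310.3 = 4190 mm².
A = πd²/4 → d = √(4A/π) = 73.04 mm.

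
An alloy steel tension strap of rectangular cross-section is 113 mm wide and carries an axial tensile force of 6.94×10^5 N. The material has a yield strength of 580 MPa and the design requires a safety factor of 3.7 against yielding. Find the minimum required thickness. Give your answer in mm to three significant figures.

t = 39.2 mm

σ_allow = 580/3.7 = 156.8 MPa.
Required area A = F/σ_allow = 694000/156.8 = 4427 mm².
t = A/w = 4427/113 = 39.18 mm.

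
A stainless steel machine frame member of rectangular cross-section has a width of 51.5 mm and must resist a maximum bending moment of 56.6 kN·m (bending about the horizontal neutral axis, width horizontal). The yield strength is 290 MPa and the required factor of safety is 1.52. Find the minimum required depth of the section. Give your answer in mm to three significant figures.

h = 186 mm

σ_allow = 290/1.52 = 190.8 MPa.
For a rectangular section σ = 6M/(bh²), so h² = 6M/(b σ_allow) = 6×5.6600×10^7/(51.5×190.8) = 34560 mm².
h = 185.9 mm.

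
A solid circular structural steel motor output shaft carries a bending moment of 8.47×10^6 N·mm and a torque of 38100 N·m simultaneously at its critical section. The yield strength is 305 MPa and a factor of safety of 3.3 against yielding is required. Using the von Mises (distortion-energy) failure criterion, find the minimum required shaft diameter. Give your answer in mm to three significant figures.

σ_allow = σ_y/n = 305/3.3 = 92.42 MPa.
For a solid shaft σ_b = 32M/(πd³) and τ = 16T/(πd³), so the von Mises stress is σ' = (16/πd³)·√(4M²+3T²).
√(4M²+3T²) = √(4×(8.470×10^6)² + 3×(3.810×10^7)²) = 6.813×10^7 N·mm.
d³ = 16×6.813×10^7/(π×92.42) = 3.754×10^6 mm³.
d = 155.4 mm.

d = 155 mm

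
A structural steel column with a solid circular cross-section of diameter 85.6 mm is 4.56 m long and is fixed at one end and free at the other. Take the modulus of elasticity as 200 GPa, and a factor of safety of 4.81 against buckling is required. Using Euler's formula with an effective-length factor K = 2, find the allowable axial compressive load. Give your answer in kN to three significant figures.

P_allow = 13.0 kN

I = πd⁴/64 = π×85.6⁴/64 = 2.636×10^6 mm⁴.
Effective length L_e = KL = 2×4.56 m = 9120 mm.
Euler critical load P_cr = π²EI/L_e² = π²×200000×2.636×10^6/9120² = 62550 N.
P_allow = P_cr/n = 62550/4.81 = 13000 N.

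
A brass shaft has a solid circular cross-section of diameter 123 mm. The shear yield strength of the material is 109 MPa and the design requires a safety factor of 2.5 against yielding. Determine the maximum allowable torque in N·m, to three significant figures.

T_allow = 15900 N·m

τ_allow = 109/2.5 = 43.60 MPa.
For a solid shaft T_allow = τ_allow·πd³/16; πd³/16 = π×123³/16 = 365400 mm³.
T_allow = 43.60×365400 = 1.593×10^7 N·mm = 15930 N·m.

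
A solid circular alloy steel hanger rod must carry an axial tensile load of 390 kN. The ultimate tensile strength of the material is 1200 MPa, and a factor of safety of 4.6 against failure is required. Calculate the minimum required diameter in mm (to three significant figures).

Allowable stress σ_allow = 1200/4.6 = 260.9 MPa.
Required area A = F/σ_allow = 390000/260.9 = 1495 mm².
A = πd²/4 → d = √(4A/π) = 43.63 mm.

d = 43.6 mm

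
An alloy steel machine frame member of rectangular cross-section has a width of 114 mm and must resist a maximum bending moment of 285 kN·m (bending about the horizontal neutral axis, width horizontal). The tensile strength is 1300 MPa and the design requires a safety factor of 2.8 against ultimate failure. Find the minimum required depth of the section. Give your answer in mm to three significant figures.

σ_allow = 1300/2.8 = 464.3 MPa.
For a rectangular section σ = 6M/(bh²), so h² = 6M/(b σ_allow) = 6×2.8500×10^8/(114×464.3) = 32310 mm².
h = 179.7 mm.

h = 180 mm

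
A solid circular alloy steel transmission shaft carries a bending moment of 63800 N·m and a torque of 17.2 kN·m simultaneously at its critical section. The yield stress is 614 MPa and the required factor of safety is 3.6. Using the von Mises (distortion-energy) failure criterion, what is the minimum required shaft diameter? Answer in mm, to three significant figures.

d = 158 mm

σ_allow = σ_y/n = 614/3.6 = 170.6 MPa.
For a solid shaft σ_b = 32M/(πd³) and τ = 16T/(πd³), so the von Mises stress is σ' = (16/πd³)·√(4M²+3T²).
√(4M²+3T²) = √(4×(6.380×10^7)² + 3×(1.720×10^7)²) = 1.310×10^8 N·mm.
d³ = 16×1.310×10^8/(π×170.6) = 3.913×10^6 mm³.
d = 157.6 mm.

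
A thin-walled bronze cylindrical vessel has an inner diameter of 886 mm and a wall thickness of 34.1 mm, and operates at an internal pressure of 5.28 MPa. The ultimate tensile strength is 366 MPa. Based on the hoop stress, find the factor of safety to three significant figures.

σ_h = pD/(2t) = 5.28×886/(2×34.1) = 68.59 MPa.
n = 366/68.59 = 5.336.

n = 5.34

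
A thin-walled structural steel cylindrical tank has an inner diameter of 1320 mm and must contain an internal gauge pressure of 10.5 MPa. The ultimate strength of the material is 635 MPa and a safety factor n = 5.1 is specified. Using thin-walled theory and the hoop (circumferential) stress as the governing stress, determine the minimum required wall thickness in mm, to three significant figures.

σ_allow = 635/5.1 = 124.5 MPa.
Hoop stress σ_h = pD/(2t), so t = pD/(2σ_allow) = 10.5×1320/(2×124.5) = 55.66 mm.

t = 55.7 mm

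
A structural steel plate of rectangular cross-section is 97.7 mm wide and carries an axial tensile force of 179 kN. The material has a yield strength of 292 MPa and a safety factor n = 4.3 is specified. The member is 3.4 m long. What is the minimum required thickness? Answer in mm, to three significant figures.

t = 27.0 mm

σ_allow = 292/4.3 = 67.91 MPa.
Required area A = F/σ_allow = 179000/67.91 = 2636 mm².
t = A/w = 2636/97.7 = 26.98 mm.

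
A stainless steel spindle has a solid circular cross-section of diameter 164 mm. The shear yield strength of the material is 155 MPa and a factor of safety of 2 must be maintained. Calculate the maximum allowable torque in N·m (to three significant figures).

τ_allow = 155/2 = 77.50 MPa.
For a solid shaft T_allow = τ_allow·πd³/16; πd³/16 = π×164³/16 = 866100 mm³.
T_allow = 77.50×866100 = 6.712×10^7 N·mm = 67120 N·m.

T_allow = 67100 N·m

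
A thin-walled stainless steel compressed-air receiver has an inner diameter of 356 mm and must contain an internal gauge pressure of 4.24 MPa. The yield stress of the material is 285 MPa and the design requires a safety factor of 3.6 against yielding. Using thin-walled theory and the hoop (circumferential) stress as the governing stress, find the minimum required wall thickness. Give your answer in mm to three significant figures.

t = 9.53 mm

σ_allow = 285/3.6 = 79.17 MPa.
Hoop stress σ_h = pD/(2t), so t = pD/(2σ_allow) = 4.24×356/(2×79.17) = 9.533 mm.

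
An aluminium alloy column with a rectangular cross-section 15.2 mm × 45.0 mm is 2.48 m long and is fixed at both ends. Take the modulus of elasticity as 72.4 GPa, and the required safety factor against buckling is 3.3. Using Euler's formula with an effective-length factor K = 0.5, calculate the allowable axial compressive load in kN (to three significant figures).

Buckling occurs about the weak axis: I_min = h·b³/12 = 45.0×15.2³/12 = 13170 mm⁴ (b = 15.2 mm is the smaller dimension).
Effective length L_e = KL = 0.5×2.48 m = 1240 mm.
Euler critical load P_cr = π²EI/L_e² = π²×72400×13170/1240² = 6120 N.
P_allow = P_cr/n = 6120/3.3 = 1855 N.

P_allow = 1.85 kN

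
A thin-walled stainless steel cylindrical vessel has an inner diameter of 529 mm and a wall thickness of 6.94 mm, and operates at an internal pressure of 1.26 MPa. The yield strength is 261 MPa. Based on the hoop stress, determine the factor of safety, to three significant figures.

n = 5.44

σ_h = pD/(2t) = 1.26×529/(2×6.94) = 48.02 MPa.
n = 261/48.02 = 5.435.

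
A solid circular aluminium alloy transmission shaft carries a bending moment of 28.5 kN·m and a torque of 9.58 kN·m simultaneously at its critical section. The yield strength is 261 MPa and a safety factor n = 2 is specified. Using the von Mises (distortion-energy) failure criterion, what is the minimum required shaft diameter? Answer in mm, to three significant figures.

σ_allow = σ_y/n = 261/2 = 130.5 MPa.
For a solid shaft σ_b = 32M/(πd³) and τ = 16T/(πd³), so the von Mises stress is σ' = (16/πd³)·√(4M²+3T²).
√(4M²+3T²) = √(4×(2.850×10^7)² + 3×(9.580×10^6)²) = 5.937×10^7 N·mm.
d³ = 16×5.937×10^7/(π×130.5) = 2.317×10^6 mm³.
d = 132.3 mm.

d = 132 mm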